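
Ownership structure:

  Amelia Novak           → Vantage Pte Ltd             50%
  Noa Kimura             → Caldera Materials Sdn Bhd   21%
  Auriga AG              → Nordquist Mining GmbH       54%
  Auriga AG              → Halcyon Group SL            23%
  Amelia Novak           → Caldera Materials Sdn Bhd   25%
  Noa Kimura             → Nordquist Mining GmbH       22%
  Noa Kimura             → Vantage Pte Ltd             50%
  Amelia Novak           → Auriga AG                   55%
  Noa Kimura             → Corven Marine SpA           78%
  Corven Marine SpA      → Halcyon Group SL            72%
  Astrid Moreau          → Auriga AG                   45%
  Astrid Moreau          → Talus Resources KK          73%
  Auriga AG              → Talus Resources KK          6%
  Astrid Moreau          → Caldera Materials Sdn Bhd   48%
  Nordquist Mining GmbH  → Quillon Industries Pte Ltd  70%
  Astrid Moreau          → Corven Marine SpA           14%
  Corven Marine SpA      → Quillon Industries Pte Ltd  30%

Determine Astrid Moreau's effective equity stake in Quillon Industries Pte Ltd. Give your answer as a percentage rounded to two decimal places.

21.21%

Astrid reaches Quillon along 2 paths.
Via Auriga → Nordquist: 45% × 54% × 70% = 17.01%.
Via Corven: 14% × 30% = 4.2%.
Total: 17.01% + 4.2% = 21.21%.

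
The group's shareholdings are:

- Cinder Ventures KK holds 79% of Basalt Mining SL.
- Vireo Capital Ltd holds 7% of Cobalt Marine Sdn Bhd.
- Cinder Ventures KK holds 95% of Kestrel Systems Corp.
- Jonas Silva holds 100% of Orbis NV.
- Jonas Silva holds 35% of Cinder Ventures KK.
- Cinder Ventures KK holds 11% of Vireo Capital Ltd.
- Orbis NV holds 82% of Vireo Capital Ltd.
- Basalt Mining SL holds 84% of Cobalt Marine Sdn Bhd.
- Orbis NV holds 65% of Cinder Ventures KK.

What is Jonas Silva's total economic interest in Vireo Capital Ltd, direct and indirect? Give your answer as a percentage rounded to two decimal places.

93.00%

Jonas reaches Vireo along 3 paths.
Via Orbis: 100% × 82% = 82%.
Via Cinder: 35% × 11% = 3.85%.
Via Orbis → Cinder: 100% × 65% × 11% = 7.15%.
Total: 82% + 3.85% + 7.15% = 93%.
Rounded: 93.00%.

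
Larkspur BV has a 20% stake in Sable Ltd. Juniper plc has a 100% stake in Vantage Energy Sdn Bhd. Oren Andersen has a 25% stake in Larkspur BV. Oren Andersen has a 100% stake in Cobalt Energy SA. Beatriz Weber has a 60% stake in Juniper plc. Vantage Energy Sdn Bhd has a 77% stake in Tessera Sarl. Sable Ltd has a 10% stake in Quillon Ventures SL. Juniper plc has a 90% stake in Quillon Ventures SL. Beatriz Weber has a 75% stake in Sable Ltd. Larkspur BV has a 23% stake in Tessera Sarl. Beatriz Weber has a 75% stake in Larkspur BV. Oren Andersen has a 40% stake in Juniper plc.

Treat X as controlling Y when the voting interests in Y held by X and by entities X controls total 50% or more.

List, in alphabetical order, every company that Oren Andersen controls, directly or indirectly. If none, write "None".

Oren holds 100% of Cobalt, so Oren controls Cobalt.
No other company's threshold is met.

Cobalt Energy SA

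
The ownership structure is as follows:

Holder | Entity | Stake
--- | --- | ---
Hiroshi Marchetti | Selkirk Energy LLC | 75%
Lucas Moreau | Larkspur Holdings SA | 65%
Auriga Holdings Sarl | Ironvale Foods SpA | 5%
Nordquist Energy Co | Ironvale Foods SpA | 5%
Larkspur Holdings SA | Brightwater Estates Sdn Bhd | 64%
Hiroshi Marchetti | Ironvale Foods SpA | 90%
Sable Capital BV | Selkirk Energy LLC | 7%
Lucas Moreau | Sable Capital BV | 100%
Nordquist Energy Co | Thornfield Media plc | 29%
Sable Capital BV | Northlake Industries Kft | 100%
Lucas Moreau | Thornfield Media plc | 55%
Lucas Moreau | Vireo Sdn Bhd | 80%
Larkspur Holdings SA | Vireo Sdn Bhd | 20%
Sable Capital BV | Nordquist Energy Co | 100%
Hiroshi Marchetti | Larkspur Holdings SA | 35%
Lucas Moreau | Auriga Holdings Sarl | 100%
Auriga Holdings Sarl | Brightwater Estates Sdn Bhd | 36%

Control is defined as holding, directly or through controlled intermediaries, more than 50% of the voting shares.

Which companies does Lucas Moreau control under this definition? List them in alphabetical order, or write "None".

Lucas holds 65% of Larkspur, so Lucas controls Larkspur.
Lucas holds 100% of Sable, so Lucas controls Sable.
Sable holds 100% of Nordquist, so Lucas controls Nordquist.
Larkspur and Lucas together hold 20% + 80% = 100% of Vireo, so Lucas controls Vireo.
Sable holds 100% of Northlake, so Lucas controls Northlake.
Nordquist and Lucas together hold 29% + 55% = 84% of Thornfield, so Lucas controls Thornfield.
Lucas holds 100% of Auriga, so Lucas controls Auriga.
Auriga and Larkspur together hold 36% + 64% = 100% of Brightwater, so Lucas controls Brightwater.
No other company's threshold is met.

Auriga Holdings Sarl, Brightwater Estates Sdn Bhd, Larkspur Holdings SA, Nordquist Energy Co, Northlake Industries Kft, Sable Capital BV, Thornfield Media plc, Vireo Sdn Bhd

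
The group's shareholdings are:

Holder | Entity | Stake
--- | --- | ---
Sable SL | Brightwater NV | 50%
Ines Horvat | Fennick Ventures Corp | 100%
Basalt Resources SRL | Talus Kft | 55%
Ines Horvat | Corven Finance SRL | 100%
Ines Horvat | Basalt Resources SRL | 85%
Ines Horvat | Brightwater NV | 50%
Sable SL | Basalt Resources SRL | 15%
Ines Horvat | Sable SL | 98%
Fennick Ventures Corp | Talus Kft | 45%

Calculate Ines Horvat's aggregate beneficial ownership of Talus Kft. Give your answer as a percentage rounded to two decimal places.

Ines reaches Talus along 3 paths.
Via Basalt: 85% × 55% = 46.75%.
Via Sable → Basalt: 98% × 15% × 55% = 8.085%.
Via Fennick: 100% × 45% = 45%.
Total: 46.75% + 8.085% + 45% = 99.835%.
Rounded: 99.84%.

99.84%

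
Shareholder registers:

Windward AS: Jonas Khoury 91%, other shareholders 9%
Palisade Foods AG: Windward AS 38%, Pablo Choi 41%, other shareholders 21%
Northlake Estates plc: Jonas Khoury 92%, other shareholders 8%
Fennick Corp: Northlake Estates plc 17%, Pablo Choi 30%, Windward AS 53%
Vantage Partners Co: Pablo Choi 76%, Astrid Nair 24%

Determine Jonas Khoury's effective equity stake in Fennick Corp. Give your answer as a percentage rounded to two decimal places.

Jonas reaches Fennick along 2 paths.
Via Northlake: 92% × 17% = 15.64%.
Via Windward: 91% × 53% = 48.23%.
Total: 15.64% + 48.23% = 63.87%.

63.87%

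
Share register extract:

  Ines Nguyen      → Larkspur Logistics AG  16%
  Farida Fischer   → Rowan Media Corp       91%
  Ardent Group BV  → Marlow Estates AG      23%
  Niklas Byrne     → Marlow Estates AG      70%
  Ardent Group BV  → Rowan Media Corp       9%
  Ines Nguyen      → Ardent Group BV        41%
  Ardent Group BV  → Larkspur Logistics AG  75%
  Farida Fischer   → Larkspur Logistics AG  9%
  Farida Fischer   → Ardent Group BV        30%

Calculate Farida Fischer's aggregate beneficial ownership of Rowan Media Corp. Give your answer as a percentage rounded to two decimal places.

Farida reaches Rowan along 2 paths.
Direct stake: 91% = 91%.
Via Ardent: 30% × 9% = 2.7%.
Total: 91% + 2.7% = 93.7%.
Rounded: 93.70%.

93.70%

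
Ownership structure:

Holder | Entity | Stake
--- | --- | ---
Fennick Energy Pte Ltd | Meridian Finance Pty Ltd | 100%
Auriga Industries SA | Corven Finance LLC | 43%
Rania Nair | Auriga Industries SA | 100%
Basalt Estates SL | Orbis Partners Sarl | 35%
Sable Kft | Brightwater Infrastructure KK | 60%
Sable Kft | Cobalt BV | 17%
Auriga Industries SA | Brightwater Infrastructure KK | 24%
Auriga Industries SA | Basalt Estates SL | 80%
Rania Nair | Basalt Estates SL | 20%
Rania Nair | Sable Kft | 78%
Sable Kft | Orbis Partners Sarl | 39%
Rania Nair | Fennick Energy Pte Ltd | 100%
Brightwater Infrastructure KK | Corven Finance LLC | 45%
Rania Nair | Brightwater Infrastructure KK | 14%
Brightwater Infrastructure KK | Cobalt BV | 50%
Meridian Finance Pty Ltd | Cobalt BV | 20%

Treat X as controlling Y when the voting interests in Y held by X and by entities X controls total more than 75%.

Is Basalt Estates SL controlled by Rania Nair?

Rania holds 100% of Auriga, so Rania controls Auriga.
Rania and Auriga together hold 20% + 80% = 100% of Basalt, so Rania controls Basalt.

Yes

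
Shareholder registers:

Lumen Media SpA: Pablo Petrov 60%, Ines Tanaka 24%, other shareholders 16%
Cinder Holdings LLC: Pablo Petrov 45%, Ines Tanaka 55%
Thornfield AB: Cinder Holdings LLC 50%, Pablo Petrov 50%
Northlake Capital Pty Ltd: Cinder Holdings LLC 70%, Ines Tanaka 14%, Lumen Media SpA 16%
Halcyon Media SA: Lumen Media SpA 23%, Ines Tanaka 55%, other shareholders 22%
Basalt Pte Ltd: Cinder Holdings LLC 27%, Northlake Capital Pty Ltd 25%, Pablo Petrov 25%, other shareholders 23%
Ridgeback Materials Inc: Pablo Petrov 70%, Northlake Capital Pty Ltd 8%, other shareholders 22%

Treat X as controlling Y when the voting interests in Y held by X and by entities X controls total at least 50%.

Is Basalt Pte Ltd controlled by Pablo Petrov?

No

Pablo holds 60% of Lumen, so Pablo controls Lumen.
Pablo holds 50% of Thornfield, so Pablo controls Thornfield.
Pablo holds 70% of Ridgeback, so Pablo controls Ridgeback.
In Basalt, Pablo's side holds only 25%, not ≥ 50%.
So Pablo does not control Basalt.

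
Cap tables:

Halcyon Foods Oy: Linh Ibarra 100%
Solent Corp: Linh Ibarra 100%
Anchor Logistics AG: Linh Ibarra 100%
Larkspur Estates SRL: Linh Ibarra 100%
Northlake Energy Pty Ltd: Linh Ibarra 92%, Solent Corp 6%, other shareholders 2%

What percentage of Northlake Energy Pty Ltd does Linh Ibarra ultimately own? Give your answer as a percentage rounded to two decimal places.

98.00%

Linh reaches Northlake along 2 paths.
Direct stake: 92% = 92%.
Via Solent: 100% × 6% = 6%.
Total: 92% + 6% = 98%.
Rounded: 98.00%.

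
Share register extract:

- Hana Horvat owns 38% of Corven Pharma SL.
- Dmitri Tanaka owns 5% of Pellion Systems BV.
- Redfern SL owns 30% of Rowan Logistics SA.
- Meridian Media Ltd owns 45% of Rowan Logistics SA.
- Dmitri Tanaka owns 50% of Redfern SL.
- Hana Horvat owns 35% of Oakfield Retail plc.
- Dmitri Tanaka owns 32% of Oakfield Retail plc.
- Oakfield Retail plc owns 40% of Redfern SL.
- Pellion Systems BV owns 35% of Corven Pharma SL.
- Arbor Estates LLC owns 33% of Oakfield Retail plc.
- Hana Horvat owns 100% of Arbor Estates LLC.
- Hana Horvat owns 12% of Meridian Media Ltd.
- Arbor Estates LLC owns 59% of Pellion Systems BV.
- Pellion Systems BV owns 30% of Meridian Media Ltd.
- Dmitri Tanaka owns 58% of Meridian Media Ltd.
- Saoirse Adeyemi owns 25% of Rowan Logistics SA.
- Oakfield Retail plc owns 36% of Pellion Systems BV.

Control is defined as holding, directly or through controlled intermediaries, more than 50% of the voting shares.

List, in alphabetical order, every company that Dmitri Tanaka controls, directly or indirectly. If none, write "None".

Meridian Media Ltd

Dmitri holds 58% of Meridian, so Dmitri controls Meridian.
No other company's threshold is met.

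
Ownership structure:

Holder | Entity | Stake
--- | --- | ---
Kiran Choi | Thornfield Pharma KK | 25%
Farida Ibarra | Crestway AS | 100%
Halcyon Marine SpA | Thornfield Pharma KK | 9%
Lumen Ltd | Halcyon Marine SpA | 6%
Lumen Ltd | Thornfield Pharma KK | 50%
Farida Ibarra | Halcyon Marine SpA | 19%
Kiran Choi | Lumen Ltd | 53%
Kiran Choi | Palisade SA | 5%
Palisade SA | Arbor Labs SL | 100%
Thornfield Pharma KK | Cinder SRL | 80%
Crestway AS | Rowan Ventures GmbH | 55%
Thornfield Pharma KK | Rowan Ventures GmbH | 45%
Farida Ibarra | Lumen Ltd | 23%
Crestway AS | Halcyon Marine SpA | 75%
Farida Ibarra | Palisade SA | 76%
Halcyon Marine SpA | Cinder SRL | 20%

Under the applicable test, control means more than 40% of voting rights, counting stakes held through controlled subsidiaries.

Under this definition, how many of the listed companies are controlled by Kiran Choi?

4

Kiran holds 53% of Lumen, so Kiran controls Lumen.
Lumen and Kiran together hold 50% + 25% = 75% of Thornfield, so Kiran controls Thornfield.
Thornfield holds 45% of Rowan, so Kiran controls Rowan.
Thornfield holds 80% of Cinder, so Kiran controls Cinder.
No other company's threshold is met.
Kiran controls 4 companies.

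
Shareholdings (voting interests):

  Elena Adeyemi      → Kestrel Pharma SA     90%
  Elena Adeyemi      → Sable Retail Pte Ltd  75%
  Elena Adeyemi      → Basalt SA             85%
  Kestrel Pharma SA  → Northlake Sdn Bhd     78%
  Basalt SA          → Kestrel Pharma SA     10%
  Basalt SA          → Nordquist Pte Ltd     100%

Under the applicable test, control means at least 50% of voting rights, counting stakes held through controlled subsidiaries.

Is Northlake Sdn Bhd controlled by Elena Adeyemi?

Yes

Elena holds 85% of Basalt, so Elena controls Basalt.
Elena and Basalt together hold 90% + 10% = 100% of Kestrel, so Elena controls Kestrel.
Kestrel holds 78% of Northlake, so Elena controls Northlake.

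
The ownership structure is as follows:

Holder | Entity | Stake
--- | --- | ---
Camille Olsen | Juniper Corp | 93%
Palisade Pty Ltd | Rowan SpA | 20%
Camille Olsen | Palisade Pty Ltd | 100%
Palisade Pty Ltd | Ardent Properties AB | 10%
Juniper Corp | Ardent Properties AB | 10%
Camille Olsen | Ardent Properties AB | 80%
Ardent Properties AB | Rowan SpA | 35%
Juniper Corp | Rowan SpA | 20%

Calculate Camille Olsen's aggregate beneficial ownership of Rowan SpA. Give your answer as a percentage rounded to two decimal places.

Camille reaches Rowan along 5 paths.
Via Juniper → Ardent: 93% × 10% × 35% = 3.255%.
Via Ardent: 80% × 35% = 28%.
Via Palisade → Ardent: 100% × 10% × 35% = 3.5%.
Via Juniper: 93% × 20% = 18.6%.
Via Palisade: 100% × 20% = 20%.
Total: 3.255% + 28% + 3.5% + 18.6% + 20% = 73.355%.
Rounded: 73.36%.

73.36%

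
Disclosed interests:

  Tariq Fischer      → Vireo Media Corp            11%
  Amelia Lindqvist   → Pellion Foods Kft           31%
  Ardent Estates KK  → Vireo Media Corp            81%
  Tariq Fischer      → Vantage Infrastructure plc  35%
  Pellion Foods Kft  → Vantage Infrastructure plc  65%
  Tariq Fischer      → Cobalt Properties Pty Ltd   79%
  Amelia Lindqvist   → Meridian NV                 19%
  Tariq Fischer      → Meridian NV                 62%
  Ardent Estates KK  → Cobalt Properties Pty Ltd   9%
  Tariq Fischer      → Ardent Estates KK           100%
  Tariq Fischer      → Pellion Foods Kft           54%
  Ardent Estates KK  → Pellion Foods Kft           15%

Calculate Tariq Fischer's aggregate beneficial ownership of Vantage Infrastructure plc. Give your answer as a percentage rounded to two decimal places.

Tariq reaches Vantage along 3 paths.
Via Pellion: 54% × 65% = 35.1%.
Via Ardent → Pellion: 100% × 15% × 65% = 9.75%.
Direct stake: 35% = 35%.
Total: 35.1% + 9.75% + 35% = 79.85%.

79.85%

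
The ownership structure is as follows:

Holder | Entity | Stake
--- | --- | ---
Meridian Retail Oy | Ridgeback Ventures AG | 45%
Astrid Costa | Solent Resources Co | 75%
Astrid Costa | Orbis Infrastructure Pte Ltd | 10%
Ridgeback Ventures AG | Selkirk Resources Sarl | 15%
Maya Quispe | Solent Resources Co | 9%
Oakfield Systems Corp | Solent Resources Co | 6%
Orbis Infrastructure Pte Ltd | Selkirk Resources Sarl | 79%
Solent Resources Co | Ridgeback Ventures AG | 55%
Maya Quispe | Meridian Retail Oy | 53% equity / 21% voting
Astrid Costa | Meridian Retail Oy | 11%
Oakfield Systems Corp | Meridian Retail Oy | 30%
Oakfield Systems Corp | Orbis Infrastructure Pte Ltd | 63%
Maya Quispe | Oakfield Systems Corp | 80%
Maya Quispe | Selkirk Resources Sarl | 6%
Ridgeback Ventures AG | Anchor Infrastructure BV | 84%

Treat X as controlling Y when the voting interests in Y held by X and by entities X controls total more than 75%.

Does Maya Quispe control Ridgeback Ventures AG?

No

Maya holds 80% of Oakfield, so Maya controls Oakfield.
Neither Maya nor any entity Maya controls holds any voting interest in Ridgeback.
So Maya does not control Ridgeback.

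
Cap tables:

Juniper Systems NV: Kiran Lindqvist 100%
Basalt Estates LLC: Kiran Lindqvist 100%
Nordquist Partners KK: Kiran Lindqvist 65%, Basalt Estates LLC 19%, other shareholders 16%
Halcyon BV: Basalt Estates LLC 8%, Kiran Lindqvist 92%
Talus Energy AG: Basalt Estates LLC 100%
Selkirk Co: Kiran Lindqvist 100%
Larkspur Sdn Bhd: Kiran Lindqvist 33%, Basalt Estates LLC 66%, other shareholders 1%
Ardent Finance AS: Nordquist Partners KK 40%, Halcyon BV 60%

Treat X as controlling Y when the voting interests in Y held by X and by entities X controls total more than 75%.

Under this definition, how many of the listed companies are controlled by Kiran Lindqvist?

Kiran holds 100% of Juniper, so Kiran controls Juniper.
Kiran holds 100% of Basalt, so Kiran controls Basalt.
Kiran and Basalt together hold 65% + 19% = 84% of Nordquist, so Kiran controls Nordquist.
Basalt and Kiran together hold 8% + 92% = 100% of Halcyon, so Kiran controls Halcyon.
Basalt holds 100% of Talus, so Kiran controls Talus.
Kiran holds 100% of Selkirk, so Kiran controls Selkirk.
Kiran and Basalt together hold 33% + 66% = 99% of Larkspur, so Kiran controls Larkspur.
Nordquist and Halcyon together hold 40% + 60% = 100% of Ardent, so Kiran controls Ardent.
Kiran controls 8 companies.

8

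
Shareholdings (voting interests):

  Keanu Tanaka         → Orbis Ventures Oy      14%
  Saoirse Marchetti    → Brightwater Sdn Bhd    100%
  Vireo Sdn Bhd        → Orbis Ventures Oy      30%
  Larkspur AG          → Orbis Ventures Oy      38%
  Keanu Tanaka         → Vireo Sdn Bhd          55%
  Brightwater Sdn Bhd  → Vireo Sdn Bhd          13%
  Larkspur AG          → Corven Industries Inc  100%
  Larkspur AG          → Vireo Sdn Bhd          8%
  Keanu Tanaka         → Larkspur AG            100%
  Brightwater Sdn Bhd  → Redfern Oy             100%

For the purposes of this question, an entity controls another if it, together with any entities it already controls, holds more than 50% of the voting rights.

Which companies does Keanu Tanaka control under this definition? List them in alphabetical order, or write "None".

Keanu holds 100% of Larkspur, so Keanu controls Larkspur.
Larkspur and Keanu together hold 8% + 55% = 63% of Vireo, so Keanu controls Vireo.
Larkspur holds 100% of Corven, so Keanu controls Corven.
Keanu and Vireo and Larkspur together hold 14% + 30% + 38% = 82% of Orbis, so Keanu controls Orbis.
No other company's threshold is met.

Corven Industries Inc, Larkspur AG, Orbis Ventures Oy, Vireo Sdn Bhd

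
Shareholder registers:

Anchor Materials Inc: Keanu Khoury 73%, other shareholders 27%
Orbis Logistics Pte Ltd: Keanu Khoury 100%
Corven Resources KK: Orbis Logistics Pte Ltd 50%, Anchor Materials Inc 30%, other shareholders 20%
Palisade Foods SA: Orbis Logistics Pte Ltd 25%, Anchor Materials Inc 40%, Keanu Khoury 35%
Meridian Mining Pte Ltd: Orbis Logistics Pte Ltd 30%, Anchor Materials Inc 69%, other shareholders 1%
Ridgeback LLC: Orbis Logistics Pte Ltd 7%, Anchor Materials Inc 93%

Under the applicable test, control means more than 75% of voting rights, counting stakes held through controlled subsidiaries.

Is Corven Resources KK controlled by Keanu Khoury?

Keanu holds 100% of Orbis, so Keanu controls Orbis.
In Corven, Keanu's side holds only 50%, not > 75%.
So Keanu does not control Corven.

No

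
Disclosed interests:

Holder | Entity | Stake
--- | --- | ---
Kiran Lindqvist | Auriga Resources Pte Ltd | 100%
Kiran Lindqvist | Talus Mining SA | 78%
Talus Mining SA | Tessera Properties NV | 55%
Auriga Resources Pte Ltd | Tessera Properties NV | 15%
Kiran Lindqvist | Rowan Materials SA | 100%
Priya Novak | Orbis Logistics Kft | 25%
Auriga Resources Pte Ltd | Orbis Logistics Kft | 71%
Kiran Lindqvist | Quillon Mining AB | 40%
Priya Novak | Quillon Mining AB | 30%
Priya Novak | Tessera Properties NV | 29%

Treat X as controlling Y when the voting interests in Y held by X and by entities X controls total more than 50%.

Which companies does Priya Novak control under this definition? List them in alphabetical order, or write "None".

Priya's largest direct stake is 30% in Quillon, which does not meet the threshold.

None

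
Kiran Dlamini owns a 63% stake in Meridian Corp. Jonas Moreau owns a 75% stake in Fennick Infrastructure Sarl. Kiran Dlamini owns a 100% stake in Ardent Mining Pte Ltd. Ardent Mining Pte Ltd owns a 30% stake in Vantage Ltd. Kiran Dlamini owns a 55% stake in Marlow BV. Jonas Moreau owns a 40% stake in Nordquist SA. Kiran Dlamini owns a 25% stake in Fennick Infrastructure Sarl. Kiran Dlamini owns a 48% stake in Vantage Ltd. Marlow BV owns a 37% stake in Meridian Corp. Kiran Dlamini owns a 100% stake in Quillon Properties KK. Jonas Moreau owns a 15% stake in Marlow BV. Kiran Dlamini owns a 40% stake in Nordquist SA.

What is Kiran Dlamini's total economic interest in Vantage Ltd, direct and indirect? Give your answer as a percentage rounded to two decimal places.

Kiran reaches Vantage along 2 paths.
Via Ardent: 100% × 30% = 30%.
Direct stake: 48% = 48%.
Total: 30% + 48% = 78%.
Rounded: 78.00%.

78.00%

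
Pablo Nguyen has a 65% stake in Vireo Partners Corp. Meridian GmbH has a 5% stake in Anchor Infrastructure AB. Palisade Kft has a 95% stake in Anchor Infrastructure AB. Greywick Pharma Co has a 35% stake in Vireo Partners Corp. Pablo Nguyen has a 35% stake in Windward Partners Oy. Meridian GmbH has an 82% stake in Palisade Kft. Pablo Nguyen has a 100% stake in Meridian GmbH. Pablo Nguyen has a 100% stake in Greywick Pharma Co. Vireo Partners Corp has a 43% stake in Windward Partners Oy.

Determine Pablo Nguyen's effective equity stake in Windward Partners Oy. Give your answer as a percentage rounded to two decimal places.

78.00%

Pablo reaches Windward along 3 paths.
Via Vireo: 65% × 43% = 27.95%.
Via Greywick → Vireo: 100% × 35% × 43% = 15.05%.
Direct stake: 35% = 35%.
Total: 27.95% + 15.05% + 35% = 78%.
Rounded: 78.00%.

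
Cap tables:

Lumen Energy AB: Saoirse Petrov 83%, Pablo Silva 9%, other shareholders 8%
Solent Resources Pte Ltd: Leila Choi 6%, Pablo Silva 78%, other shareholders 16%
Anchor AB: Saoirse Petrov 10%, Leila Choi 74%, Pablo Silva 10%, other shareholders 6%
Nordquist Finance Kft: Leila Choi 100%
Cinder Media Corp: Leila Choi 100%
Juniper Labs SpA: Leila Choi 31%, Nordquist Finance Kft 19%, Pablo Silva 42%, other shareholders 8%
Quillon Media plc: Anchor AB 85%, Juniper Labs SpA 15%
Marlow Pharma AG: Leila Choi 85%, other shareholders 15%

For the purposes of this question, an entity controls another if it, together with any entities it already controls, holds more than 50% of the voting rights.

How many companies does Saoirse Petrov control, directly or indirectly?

Saoirse holds 83% of Lumen, so Saoirse controls Lumen.
No other company's threshold is met.
Saoirse controls 1 company.

1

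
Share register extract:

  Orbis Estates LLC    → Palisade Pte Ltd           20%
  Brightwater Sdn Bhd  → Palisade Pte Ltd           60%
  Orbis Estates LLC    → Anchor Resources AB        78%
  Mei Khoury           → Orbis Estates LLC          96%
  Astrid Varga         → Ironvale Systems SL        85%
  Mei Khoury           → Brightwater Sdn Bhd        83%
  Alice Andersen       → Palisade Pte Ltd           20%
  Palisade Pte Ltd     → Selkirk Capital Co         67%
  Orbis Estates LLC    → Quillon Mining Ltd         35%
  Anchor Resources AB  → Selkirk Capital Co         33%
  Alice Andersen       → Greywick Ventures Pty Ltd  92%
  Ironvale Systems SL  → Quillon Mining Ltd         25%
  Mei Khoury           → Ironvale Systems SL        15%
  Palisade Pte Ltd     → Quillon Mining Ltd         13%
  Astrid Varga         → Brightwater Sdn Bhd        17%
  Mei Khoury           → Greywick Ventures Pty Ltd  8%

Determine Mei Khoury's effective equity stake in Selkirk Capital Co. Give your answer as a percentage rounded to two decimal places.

Mei reaches Selkirk along 3 paths.
Via Orbis → Anchor: 96% × 78% × 33% = 24.7104%.
Via Orbis → Palisade: 96% × 20% × 67% = 12.864%.
Via Brightwater → Palisade: 83% × 60% × 67% = 33.366%.
Total: 24.7104% + 12.864% + 33.366% = 70.9404%.
Rounded: 70.94%.

70.94%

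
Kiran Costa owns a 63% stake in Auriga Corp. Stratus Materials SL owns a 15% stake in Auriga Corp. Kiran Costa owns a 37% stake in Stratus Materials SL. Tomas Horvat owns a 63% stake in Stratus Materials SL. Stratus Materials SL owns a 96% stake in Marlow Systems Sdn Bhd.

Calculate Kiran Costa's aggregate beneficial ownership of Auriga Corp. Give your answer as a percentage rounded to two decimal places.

68.55%

Kiran reaches Auriga along 2 paths.
Direct stake: 63% = 63%.
Via Stratus: 37% × 15% = 5.55%.
Total: 63% + 5.55% = 68.55%.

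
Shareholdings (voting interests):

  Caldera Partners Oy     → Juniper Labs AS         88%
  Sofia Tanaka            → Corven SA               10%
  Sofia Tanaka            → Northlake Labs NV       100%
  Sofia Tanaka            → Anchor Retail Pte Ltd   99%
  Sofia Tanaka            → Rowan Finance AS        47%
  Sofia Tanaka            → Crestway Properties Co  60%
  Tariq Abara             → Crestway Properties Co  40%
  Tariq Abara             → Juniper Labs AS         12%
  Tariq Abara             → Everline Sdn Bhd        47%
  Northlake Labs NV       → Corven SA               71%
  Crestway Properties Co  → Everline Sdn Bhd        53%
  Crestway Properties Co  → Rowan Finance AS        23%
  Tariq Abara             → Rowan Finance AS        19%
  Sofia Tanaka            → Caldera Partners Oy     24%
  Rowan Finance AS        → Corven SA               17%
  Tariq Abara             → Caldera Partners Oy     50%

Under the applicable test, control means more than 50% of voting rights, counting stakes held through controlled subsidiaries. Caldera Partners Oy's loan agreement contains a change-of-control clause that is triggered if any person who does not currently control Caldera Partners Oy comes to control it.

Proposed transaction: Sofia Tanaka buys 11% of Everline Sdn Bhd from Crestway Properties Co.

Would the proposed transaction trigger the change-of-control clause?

The purchase adds only to Sofia's holdings (Crestway's stake shrinks), so Sofia is the only person who could newly come to control Caldera.
Sofia holds 60% of Crestway, so Sofia controls Crestway.
Sofia holds 100% of Northlake, so Sofia controls Northlake.
Sofia and Crestway together hold 47% + 23% = 70% of Rowan, so Sofia controls Rowan.
Sofia holds 99% of Anchor, so Sofia controls Anchor.
Crestway holds 53% of Everline, so Sofia controls Everline.
Sofia and Rowan and Northlake together hold 10% + 17% + 71% = 98% of Corven, so Sofia controls Corven.
In Caldera, Sofia's side holds only 24%, not > 50%.
So before the transaction, Sofia does not control Caldera.
After the purchase, Sofia holds 11% of Everline directly, and Crestway's stake falls to 42%.
Crestway and Sofia together hold 42% + 11% = 53% of Everline, so Sofia controls Everline.
After the transaction, Sofia's side holds 24% of Caldera, not > 50%, so Sofia still does not control Caldera.
No new person acquires control, so the clause is not triggered.

No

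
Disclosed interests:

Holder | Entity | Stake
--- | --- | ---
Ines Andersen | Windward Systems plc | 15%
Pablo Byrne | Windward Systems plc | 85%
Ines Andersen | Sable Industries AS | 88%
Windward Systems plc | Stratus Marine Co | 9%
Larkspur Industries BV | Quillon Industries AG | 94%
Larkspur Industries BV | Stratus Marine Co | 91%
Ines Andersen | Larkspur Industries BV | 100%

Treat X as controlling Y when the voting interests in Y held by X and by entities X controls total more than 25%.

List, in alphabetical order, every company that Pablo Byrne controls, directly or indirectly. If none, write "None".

Pablo holds 85% of Windward, so Pablo controls Windward.
No other company's threshold is met.

Windward Systems plc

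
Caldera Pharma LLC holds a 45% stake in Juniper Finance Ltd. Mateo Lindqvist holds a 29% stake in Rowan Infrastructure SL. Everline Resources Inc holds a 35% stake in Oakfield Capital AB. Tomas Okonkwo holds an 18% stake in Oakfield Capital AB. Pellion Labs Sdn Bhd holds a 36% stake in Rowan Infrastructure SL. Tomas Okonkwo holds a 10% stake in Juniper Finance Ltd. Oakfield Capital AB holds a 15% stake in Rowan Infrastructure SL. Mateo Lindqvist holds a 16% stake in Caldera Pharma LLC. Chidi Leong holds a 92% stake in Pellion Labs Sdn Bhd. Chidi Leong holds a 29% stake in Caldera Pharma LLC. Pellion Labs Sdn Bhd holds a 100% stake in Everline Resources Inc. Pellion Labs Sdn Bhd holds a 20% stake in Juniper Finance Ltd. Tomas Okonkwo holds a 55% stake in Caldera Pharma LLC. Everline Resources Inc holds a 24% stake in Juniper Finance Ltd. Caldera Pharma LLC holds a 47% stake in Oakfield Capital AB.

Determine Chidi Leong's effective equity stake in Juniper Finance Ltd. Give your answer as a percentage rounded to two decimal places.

Chidi reaches Juniper along 3 paths.
Via Caldera: 29% × 45% = 13.05%.
Via Pellion: 92% × 20% = 18.4%.
Via Pellion → Everline: 92% × 100% × 24% = 22.08%.
Total: 13.05% + 18.4% + 22.08% = 53.53%.

53.53%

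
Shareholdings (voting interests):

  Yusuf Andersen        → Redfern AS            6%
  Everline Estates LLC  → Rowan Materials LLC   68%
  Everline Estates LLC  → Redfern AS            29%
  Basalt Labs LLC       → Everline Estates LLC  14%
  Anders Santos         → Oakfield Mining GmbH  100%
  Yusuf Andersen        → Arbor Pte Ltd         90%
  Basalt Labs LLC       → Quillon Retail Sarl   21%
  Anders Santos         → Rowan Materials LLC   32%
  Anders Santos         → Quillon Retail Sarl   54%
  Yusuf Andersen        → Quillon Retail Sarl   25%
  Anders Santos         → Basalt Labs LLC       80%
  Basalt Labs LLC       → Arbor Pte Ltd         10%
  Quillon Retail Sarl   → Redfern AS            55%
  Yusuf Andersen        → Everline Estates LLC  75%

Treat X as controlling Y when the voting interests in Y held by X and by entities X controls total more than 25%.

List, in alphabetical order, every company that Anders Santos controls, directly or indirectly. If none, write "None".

Basalt Labs LLC, Oakfield Mining GmbH, Quillon Retail Sarl, Redfern AS, Rowan Materials LLC

Anders holds 80% of Basalt, so Anders controls Basalt.
Anders holds 100% of Oakfield, so Anders controls Oakfield.
Anders holds 32% of Rowan, so Anders controls Rowan.
Basalt and Anders together hold 21% + 54% = 75% of Quillon, so Anders controls Quillon.
Quillon holds 55% of Redfern, so Anders controls Redfern.
No other company's threshold is met.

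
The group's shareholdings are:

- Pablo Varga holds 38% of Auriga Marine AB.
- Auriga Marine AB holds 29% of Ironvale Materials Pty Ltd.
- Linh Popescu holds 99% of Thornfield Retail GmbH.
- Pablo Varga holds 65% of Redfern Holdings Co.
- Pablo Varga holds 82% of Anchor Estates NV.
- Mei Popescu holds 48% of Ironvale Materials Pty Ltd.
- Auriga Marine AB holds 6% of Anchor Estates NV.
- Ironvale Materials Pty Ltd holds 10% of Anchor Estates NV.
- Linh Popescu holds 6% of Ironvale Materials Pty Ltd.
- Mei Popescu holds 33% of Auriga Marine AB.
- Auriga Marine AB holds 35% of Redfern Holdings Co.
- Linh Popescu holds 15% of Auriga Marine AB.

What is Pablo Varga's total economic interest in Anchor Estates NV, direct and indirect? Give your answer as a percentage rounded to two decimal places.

85.38%

Pablo reaches Anchor along 3 paths.
Direct stake: 82% = 82%.
Via Auriga: 38% × 6% = 2.28%.
Via Auriga → Ironvale: 38% × 29% × 10% = 1.102%.
Total: 82% + 2.28% + 1.102% = 85.382%.
Rounded: 85.38%.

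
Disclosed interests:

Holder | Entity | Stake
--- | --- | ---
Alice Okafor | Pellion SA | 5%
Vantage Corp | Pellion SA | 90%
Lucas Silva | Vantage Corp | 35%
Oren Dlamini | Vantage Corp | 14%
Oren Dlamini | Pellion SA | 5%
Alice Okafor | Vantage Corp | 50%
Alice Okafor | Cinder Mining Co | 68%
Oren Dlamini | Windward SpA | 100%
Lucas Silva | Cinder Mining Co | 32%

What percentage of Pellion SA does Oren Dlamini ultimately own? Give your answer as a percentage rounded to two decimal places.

17.60%

Oren reaches Pellion along 2 paths.
Direct stake: 5% = 5%.
Via Vantage: 14% × 90% = 12.6%.
Total: 5% + 12.6% = 17.6%.
Rounded: 17.60%.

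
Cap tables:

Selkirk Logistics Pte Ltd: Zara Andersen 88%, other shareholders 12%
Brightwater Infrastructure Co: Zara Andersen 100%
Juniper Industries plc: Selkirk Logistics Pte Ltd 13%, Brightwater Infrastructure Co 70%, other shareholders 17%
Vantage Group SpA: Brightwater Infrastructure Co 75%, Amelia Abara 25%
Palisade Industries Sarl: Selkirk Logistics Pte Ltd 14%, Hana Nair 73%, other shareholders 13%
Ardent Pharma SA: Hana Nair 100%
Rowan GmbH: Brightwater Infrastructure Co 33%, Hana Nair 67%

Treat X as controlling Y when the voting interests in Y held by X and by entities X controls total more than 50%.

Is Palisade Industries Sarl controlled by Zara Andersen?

No

Zara holds 88% of Selkirk, so Zara controls Selkirk.
Zara holds 100% of Brightwater, so Zara controls Brightwater.
Selkirk and Brightwater together hold 13% + 70% = 83% of Juniper, so Zara controls Juniper.
Brightwater holds 75% of Vantage, so Zara controls Vantage.
In Palisade, Zara's side holds only 14%, not > 50%.
So Zara does not control Palisade.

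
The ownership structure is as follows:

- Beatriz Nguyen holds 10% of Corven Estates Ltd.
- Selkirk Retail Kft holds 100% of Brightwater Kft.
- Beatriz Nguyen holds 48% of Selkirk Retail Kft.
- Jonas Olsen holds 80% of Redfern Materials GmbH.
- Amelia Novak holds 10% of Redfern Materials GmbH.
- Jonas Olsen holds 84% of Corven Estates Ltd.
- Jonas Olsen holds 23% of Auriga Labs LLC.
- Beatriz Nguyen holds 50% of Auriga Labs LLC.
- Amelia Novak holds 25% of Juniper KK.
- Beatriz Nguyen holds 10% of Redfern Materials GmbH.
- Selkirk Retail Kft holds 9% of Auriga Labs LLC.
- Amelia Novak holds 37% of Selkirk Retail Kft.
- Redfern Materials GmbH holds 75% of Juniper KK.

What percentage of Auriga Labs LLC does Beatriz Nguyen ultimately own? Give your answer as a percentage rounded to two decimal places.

Beatriz reaches Auriga along 2 paths.
Via Selkirk: 48% × 9% = 4.32%.
Direct stake: 50% = 50%.
Total: 4.32% + 50% = 54.32%.

54.32%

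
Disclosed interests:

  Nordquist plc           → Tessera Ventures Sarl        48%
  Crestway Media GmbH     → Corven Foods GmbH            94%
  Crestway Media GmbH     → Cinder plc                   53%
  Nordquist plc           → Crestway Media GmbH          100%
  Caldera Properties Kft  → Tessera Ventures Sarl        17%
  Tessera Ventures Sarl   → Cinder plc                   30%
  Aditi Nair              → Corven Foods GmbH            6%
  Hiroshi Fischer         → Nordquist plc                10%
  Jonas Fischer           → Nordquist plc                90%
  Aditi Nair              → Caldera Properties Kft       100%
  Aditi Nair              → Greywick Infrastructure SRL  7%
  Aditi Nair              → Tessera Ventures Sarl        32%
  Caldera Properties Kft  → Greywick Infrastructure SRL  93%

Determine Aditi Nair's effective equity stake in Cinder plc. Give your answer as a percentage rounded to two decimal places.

14.70%

Aditi reaches Cinder along 2 paths.
Via Tessera: 32% × 30% = 9.6%.
Via Caldera → Tessera: 100% × 17% × 30% = 5.1%.
Total: 9.6% + 5.1% = 14.7%.
Rounded: 14.70%.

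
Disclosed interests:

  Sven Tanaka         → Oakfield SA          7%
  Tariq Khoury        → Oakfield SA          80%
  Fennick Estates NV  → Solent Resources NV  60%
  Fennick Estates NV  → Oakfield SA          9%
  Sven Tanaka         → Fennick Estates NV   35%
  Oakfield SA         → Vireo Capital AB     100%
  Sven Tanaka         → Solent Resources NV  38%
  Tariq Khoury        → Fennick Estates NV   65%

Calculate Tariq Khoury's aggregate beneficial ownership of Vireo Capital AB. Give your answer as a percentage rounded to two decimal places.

85.85%

Tariq reaches Vireo along 2 paths.
Via Oakfield: 80% × 100% = 80%.
Via Fennick → Oakfield: 65% × 9% × 100% = 5.85%.
Total: 80% + 5.85% = 85.85%.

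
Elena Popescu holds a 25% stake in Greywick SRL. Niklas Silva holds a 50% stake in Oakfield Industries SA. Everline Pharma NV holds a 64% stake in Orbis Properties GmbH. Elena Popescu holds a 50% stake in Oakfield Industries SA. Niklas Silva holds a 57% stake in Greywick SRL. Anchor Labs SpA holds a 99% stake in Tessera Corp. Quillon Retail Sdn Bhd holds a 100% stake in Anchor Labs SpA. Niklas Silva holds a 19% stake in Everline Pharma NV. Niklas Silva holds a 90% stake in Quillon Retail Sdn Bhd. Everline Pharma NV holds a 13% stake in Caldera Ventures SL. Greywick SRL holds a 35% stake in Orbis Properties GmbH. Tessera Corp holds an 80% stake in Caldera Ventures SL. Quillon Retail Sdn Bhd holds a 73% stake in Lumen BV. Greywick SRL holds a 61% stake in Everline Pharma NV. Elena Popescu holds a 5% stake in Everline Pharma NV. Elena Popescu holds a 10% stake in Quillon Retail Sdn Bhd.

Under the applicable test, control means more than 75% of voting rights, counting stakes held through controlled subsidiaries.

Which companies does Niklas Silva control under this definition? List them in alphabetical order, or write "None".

Anchor Labs SpA, Caldera Ventures SL, Quillon Retail Sdn Bhd, Tessera Corp

Niklas holds 90% of Quillon, so Niklas controls Quillon.
Quillon holds 100% of Anchor, so Niklas controls Anchor.
Anchor holds 99% of Tessera, so Niklas controls Tessera.
Tessera holds 80% of Caldera, so Niklas controls Caldera.
No other company's threshold is met.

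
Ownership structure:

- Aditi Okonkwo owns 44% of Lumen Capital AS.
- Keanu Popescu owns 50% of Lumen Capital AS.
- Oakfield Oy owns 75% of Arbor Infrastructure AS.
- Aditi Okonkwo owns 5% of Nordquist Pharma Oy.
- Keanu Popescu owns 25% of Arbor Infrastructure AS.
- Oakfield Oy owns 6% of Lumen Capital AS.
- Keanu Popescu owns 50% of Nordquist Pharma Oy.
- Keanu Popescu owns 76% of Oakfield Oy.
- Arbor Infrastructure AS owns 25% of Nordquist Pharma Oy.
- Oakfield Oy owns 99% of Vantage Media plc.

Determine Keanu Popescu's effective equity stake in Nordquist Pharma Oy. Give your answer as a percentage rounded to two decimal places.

70.50%

Keanu reaches Nordquist along 3 paths.
Via Oakfield → Arbor: 76% × 75% × 25% = 14.25%.
Via Arbor: 25% × 25% = 6.25%.
Direct stake: 50% = 50%.
Total: 14.25% + 6.25% + 50% = 70.5%.
Rounded: 70.50%.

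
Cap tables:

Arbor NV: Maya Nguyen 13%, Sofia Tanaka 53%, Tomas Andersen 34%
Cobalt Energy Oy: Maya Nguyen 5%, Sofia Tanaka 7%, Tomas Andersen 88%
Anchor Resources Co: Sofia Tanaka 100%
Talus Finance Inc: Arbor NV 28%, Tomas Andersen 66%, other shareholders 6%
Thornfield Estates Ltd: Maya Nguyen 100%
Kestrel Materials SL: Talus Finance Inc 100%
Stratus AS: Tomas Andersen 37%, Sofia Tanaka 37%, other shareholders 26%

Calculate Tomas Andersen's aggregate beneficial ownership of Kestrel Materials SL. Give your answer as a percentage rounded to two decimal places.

75.52%

Tomas reaches Kestrel along 2 paths.
Via Arbor → Talus: 34% × 28% × 100% = 9.52%.
Via Talus: 66% × 100% = 66%.
Total: 9.52% + 66% = 75.52%.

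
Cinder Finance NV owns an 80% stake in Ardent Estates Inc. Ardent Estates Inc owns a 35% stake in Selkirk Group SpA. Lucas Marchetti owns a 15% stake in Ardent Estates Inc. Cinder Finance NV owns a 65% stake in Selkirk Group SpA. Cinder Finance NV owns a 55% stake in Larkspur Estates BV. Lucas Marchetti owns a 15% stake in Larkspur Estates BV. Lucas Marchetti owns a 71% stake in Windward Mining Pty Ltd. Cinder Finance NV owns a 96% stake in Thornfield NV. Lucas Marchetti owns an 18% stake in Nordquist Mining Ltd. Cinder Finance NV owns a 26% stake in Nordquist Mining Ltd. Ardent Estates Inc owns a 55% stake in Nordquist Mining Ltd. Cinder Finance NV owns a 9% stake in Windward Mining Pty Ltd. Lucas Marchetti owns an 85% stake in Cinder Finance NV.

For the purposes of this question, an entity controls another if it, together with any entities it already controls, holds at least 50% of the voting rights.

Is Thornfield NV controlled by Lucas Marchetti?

Lucas holds 85% of Cinder, so Lucas controls Cinder.
Cinder holds 96% of Thornfield, so Lucas controls Thornfield.

Yes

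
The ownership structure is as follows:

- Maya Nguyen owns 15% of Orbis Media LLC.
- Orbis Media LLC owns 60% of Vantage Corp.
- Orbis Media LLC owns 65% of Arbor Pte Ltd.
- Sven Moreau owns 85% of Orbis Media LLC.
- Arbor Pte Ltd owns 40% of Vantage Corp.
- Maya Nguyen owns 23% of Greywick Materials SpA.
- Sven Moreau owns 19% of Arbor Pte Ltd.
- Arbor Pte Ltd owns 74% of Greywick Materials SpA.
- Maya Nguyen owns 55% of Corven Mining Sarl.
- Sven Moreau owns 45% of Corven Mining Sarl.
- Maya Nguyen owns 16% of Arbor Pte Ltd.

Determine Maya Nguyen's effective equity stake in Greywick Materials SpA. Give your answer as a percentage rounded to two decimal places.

42.06%

Maya reaches Greywick along 3 paths.
Direct stake: 23% = 23%.
Via Arbor: 16% × 74% = 11.84%.
Via Orbis → Arbor: 15% × 65% × 74% = 7.215%.
Total: 23% + 11.84% + 7.215% = 42.055%.
Rounded: 42.06%.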